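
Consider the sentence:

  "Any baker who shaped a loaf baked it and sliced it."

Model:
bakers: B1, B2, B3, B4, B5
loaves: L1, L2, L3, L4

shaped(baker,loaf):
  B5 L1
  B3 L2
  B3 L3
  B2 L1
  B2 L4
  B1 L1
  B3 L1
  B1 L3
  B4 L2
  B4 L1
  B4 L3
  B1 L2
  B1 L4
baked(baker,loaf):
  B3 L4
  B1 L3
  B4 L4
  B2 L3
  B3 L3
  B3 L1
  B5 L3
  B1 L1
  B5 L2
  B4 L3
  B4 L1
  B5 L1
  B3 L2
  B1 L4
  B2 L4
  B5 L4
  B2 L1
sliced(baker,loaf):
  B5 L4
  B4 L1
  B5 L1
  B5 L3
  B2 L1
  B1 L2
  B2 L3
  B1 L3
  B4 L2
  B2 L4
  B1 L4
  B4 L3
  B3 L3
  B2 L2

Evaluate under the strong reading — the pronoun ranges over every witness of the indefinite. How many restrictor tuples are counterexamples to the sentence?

5

"it" takes "a loaf" as antecedent — a donkey pronoun bound across the clause boundary.
Strong reading: for every (b,l) with shaped(b,l), baked(b,l) ∧ sliced(b,l).
Restrictor pairs: (B1,L1) ✗  (B1,L2) ✗  (B1,L3) ✓  (B1,L4) ✓  (B2,L1) ✓  (B2,L4) ✓  (B3,L1) ✗  (B3,L2) ✗  (B3,L3) ✓  (B4,L1) ✓  (B4,L2) ✗  (B4,L3) ✓  (B5,L1) ✓
Counterexamples (restrictor pairs failing the scope): 5.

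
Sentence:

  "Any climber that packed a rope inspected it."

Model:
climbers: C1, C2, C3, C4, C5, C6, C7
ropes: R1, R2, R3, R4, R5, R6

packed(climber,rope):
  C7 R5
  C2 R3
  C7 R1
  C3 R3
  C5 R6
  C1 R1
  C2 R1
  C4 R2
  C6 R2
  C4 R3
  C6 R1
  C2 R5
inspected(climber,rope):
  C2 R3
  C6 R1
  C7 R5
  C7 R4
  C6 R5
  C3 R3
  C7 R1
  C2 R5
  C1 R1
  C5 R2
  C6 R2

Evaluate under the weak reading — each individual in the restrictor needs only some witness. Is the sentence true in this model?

"it" takes "a rope" as antecedent — a donkey pronoun bound across the clause boundary.
Weak reading: every climber c with some packed-rope has at least one packed-rope r such that inspected(c,r).
Per climber: C1:✓  C2:✓  C3:✓  C4:✗  C5:✗  C6:✓  C7:✓
C4 has no witness among its packed-ropes.

False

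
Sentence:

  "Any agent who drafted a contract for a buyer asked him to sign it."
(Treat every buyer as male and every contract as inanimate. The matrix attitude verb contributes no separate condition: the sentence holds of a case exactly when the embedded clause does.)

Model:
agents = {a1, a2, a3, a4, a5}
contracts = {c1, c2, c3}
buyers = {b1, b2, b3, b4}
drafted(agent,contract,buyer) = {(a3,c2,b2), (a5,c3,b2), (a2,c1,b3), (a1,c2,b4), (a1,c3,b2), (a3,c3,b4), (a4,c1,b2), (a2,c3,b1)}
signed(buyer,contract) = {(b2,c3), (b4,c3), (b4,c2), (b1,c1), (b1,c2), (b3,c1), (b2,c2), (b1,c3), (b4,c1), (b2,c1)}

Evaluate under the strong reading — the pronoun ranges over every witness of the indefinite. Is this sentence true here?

"him" takes "a buyer" as antecedent and "it" takes "a contract"; both are donkey pronouns co-varying with the restrictor.
Strong reading: for every (a,c,b) with drafted(a,c,b), signed(b,c).
Restrictor triples: (a1,c2,b4)→signed(b4,c2) ✓  (a1,c3,b2)→signed(b2,c3) ✓  (a2,c1,b3)→signed(b3,c1) ✓  (a2,c3,b1)→signed(b1,c3) ✓  (a3,c2,b2)→signed(b2,c2) ✓  (a3,c3,b4)→signed(b4,c3) ✓  (a4,c1,b2)→signed(b2,c1) ✓  (a5,c3,b2)→signed(b2,c3) ✓
Every restrictor triple satisfies the scope.

True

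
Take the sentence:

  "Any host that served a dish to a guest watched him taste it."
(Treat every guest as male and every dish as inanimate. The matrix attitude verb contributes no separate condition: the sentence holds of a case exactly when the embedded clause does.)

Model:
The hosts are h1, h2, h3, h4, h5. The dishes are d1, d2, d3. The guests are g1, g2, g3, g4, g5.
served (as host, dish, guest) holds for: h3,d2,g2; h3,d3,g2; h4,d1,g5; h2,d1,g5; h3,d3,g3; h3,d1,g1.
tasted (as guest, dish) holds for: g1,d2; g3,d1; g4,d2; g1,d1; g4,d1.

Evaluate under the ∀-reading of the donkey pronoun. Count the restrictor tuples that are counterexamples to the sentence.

5

"him" takes "a guest" as antecedent and "it" takes "a dish"; both are donkey pronouns co-varying with the restrictor.
Strong reading: for every (h,d,g) with served(h,d,g), tasted(g,d).
Restrictor triples: (h2,d1,g5)→tasted(g5,d1) ✗  (h3,d1,g1)→tasted(g1,d1) ✓  (h3,d2,g2)→tasted(g2,d2) ✗  (h3,d3,g2)→tasted(g2,d3) ✗  (h3,d3,g3)→tasted(g3,d3) ✗  (h4,d1,g5)→tasted(g5,d1) ✗
Counterexamples (restrictor triples failing the scope): 5.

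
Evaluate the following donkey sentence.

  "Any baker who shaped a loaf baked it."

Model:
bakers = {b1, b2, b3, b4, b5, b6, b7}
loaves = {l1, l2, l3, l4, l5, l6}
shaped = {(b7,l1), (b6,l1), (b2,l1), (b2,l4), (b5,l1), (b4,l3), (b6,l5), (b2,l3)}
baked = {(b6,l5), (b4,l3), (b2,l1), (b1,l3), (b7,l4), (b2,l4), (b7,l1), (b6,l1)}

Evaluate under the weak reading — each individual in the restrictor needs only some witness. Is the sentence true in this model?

False

"it" takes "a loaf" as antecedent — a donkey pronoun bound across the clause boundary.
Weak reading: every baker b with some shaped-loaf has at least one shaped-loaf l such that baked(b,l).
Per baker: b2:✓  b4:✓  b5:✗  b6:✓  b7:✓
b5 has no witness among its shaped-loaves.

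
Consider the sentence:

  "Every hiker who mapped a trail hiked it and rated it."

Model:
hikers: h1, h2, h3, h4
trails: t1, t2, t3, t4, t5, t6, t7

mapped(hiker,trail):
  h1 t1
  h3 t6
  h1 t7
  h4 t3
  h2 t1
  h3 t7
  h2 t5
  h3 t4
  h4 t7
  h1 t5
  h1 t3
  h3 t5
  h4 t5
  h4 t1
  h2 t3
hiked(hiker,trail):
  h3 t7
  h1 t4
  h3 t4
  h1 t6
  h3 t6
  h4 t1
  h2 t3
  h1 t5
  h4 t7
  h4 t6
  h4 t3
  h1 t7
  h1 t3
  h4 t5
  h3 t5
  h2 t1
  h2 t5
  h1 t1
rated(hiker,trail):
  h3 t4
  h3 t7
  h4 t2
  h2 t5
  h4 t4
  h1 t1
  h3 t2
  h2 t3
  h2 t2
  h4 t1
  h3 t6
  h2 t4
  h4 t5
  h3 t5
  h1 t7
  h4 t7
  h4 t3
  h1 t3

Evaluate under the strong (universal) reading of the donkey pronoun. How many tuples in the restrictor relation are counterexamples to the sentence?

"it" takes "a trail" as antecedent — a donkey pronoun bound across the clause boundary.
Strong reading: for every (h,t) with mapped(h,t), hiked(h,t) ∧ rated(h,t).
Restrictor pairs: (h1,t1) ✓  (h1,t3) ✓  (h1,t5) ✗  (h1,t7) ✓  (h2,t1) ✗  (h2,t3) ✓  (h2,t5) ✓  (h3,t4) ✓  (h3,t5) ✓  (h3,t6) ✓  (h3,t7) ✓  (h4,t1) ✓  (h4,t3) ✓  (h4,t5) ✓  (h4,t7) ✓
Counterexamples (restrictor pairs failing the scope): 2.

2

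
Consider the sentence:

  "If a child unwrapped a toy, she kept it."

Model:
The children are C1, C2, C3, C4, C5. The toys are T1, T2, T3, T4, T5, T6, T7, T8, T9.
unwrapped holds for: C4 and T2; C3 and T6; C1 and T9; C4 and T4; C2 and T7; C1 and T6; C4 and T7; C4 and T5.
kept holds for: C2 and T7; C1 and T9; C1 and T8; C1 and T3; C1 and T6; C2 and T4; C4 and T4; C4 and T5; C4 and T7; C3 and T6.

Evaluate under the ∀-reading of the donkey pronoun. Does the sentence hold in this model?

"it" takes "a toy" as antecedent — a donkey pronoun bound across the clause boundary.
Strong reading: for every (c,t) with unwrapped(c,t), kept(c,t).
Restrictor pairs: (C1,T6) ✓  (C1,T9) ✓  (C2,T7) ✓  (C3,T6) ✓  (C4,T2) ✗  (C4,T4) ✓  (C4,T5) ✓  (C4,T7) ✓
Counterexample: (C4,T2) is in unwrapped but fails the scope.

False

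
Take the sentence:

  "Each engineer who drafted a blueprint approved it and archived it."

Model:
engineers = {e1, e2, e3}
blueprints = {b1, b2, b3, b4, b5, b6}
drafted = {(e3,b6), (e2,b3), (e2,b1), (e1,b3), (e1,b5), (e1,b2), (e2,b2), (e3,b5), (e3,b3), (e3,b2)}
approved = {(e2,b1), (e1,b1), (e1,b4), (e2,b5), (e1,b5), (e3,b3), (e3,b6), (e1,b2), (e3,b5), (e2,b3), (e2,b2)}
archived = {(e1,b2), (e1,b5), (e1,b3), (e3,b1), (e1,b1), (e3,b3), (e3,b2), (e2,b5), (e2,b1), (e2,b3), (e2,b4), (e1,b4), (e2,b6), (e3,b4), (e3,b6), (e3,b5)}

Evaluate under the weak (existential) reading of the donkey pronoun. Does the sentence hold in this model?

True

"it" takes "a blueprint" as antecedent — a donkey pronoun bound across the clause boundary.
Weak reading: every engineer e with some drafted-blueprint has at least one drafted-blueprint b such that approved(e,b) ∧ archived(e,b).
Per engineer: e1:✓  e2:✓  e3:✓
Every engineer in the restrictor has a witness.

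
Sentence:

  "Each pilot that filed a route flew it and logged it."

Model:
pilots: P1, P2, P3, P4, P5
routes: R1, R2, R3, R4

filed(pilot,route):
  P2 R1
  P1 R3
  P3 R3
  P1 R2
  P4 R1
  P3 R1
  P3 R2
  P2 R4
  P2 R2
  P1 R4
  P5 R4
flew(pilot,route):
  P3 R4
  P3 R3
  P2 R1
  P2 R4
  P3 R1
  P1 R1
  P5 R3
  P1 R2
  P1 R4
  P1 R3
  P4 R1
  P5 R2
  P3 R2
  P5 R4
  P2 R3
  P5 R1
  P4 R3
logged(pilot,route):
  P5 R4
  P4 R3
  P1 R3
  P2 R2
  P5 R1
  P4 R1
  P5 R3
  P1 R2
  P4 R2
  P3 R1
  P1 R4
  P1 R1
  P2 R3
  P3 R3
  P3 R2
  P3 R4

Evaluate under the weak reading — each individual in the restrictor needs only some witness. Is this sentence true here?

"it" takes "a route" as antecedent — a donkey pronoun bound across the clause boundary.
Weak reading: every pilot p with some filed-route has at least one filed-route r such that flew(p,r) ∧ logged(p,r).
Per pilot: P1:✓  P2:✗  P3:✓  P4:✓  P5:✓
P2 has no witness among its filed-routes.

False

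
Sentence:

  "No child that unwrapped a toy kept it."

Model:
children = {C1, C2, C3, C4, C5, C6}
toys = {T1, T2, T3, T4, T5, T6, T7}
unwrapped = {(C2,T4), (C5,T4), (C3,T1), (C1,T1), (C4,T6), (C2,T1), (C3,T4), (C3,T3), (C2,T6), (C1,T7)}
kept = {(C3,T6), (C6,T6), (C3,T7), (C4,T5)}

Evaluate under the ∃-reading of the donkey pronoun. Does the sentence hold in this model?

"it" takes "a toy" as antecedent — a donkey pronoun bound across the clause boundary.
Truth condition: for no (c,t) with unwrapped(c,t) does kept(c,t) hold.
Restrictor pairs — does the scope hold? (C1,T1):fails  (C1,T7):fails  (C2,T1):fails  (C2,T4):fails  (C2,T6):fails  (C3,T1):fails  (C3,T3):fails  (C3,T4):fails  (C4,T6):fails  (C5,T4):fails
Scope holds for no restrictor pair, so the sentence is true.

True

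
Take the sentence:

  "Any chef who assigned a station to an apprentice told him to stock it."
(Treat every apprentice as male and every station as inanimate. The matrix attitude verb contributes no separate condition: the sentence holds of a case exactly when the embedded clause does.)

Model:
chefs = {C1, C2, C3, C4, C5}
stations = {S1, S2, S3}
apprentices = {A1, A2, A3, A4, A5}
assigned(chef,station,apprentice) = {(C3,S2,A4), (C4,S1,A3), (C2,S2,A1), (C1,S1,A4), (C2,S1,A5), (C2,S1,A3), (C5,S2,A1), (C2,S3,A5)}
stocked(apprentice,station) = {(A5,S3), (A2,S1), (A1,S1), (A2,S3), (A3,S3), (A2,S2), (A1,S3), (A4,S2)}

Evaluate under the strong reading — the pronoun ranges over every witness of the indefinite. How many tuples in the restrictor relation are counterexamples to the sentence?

"him" takes "an apprentice" as antecedent and "it" takes "a station"; both are donkey pronouns co-varying with the restrictor.
Strong reading: for every (c,s,a) with assigned(c,s,a), stocked(a,s).
Restrictor triples: (C1,S1,A4)→stocked(A4,S1) ✗  (C2,S1,A3)→stocked(A3,S1) ✗  (C2,S1,A5)→stocked(A5,S1) ✗  (C2,S2,A1)→stocked(A1,S2) ✗  (C2,S3,A5)→stocked(A5,S3) ✓  (C3,S2,A4)→stocked(A4,S2) ✓  (C4,S1,A3)→stocked(A3,S1) ✗  (C5,S2,A1)→stocked(A1,S2) ✗
Counterexamples (restrictor triples failing the scope): 6.

6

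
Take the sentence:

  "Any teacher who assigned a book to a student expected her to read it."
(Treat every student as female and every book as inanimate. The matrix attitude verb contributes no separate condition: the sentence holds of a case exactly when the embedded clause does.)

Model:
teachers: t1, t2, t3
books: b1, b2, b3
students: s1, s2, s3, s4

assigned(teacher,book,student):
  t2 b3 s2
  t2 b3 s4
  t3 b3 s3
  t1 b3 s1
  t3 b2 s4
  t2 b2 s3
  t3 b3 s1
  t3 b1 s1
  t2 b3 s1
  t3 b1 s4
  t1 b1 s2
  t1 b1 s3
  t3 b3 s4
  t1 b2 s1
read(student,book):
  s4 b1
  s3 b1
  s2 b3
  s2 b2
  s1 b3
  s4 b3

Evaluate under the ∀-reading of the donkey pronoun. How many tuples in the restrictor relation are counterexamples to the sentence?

"her" takes "a student" as antecedent and "it" takes "a book"; both are donkey pronouns co-varying with the restrictor.
Strong reading: for every (t,b,s) with assigned(t,b,s), read(s,b).
Restrictor triples: (t1,b1,s2)→read(s2,b1) ✗  (t1,b1,s3)→read(s3,b1) ✓  (t1,b2,s1)→read(s1,b2) ✗  (t1,b3,s1)→read(s1,b3) ✓  (t2,b2,s3)→read(s3,b2) ✗  (t2,b3,s1)→read(s1,b3) ✓  (t2,b3,s2)→read(s2,b3) ✓  (t2,b3,s4)→read(s4,b3) ✓  (t3,b1,s1)→read(s1,b1) ✗  (t3,b1,s4)→read(s4,b1) ✓  (t3,b2,s4)→read(s4,b2) ✗  (t3,b3,s1)→read(s1,b3) ✓  (t3,b3,s3)→read(s3,b3) ✗  (t3,b3,s4)→read(s4,b3) ✓
Counterexamples (restrictor triples failing the scope): 6.

6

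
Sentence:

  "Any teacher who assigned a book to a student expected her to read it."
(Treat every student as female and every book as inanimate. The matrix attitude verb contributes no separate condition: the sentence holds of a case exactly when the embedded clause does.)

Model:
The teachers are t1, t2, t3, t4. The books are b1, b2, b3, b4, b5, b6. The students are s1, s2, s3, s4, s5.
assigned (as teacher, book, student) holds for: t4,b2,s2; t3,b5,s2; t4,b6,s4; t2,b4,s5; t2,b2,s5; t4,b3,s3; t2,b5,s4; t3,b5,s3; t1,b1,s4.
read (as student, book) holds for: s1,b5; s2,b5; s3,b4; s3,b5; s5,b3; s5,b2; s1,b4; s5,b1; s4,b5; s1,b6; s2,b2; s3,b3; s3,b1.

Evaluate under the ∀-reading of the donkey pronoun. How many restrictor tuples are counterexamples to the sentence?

"her" takes "a student" as antecedent and "it" takes "a book"; both are donkey pronouns co-varying with the restrictor.
Strong reading: for every (t,b,s) with assigned(t,b,s), read(s,b).
Restrictor triples: (t1,b1,s4)→read(s4,b1) ✗  (t2,b2,s5)→read(s5,b2) ✓  (t2,b4,s5)→read(s5,b4) ✗  (t2,b5,s4)→read(s4,b5) ✓  (t3,b5,s2)→read(s2,b5) ✓  (t3,b5,s3)→read(s3,b5) ✓  (t4,b2,s2)→read(s2,b2) ✓  (t4,b3,s3)→read(s3,b3) ✓  (t4,b6,s4)→read(s4,b6) ✗
Counterexamples (restrictor triples failing the scope): 3.

3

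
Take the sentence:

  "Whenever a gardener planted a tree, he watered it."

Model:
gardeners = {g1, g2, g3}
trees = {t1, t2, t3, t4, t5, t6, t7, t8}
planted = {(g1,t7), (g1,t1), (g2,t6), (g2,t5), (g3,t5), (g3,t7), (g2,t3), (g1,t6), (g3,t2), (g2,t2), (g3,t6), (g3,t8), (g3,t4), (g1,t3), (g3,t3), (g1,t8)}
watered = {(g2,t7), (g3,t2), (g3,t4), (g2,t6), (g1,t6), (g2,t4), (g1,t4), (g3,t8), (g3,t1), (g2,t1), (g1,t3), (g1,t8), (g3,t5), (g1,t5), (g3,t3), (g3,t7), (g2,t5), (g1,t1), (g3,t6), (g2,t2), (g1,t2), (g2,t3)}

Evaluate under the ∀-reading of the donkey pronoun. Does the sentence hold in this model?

"it" takes "a tree" as antecedent — a donkey pronoun bound across the clause boundary.
Strong reading: for every (g,t) with planted(g,t), watered(g,t).
Restrictor pairs: (g1,t1) ✓  (g1,t3) ✓  (g1,t6) ✓  (g1,t7) ✗  (g1,t8) ✓  (g2,t2) ✓  (g2,t3) ✓  (g2,t5) ✓  (g2,t6) ✓  (g3,t2) ✓  (g3,t3) ✓  (g3,t4) ✓  (g3,t5) ✓  (g3,t6) ✓  (g3,t7) ✓  (g3,t8) ✓
Counterexample: (g1,t7) is in planted but fails the scope.

False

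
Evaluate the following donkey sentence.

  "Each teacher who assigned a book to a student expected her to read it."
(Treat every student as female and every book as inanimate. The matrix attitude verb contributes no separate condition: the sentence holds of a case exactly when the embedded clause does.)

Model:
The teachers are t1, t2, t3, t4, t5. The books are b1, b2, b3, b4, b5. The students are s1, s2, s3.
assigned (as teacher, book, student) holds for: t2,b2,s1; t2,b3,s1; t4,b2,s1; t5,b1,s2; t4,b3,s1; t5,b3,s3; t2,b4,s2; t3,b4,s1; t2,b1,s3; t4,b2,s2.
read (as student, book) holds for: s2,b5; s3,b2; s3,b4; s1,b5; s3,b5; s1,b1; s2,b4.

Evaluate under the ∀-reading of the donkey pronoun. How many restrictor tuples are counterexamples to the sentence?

9

"her" takes "a student" as antecedent and "it" takes "a book"; both are donkey pronouns co-varying with the restrictor.
Strong reading: for every (t,b,s) with assigned(t,b,s), read(s,b).
Restrictor triples: (t2,b1,s3)→read(s3,b1) ✗  (t2,b2,s1)→read(s1,b2) ✗  (t2,b3,s1)→read(s1,b3) ✗  (t2,b4,s2)→read(s2,b4) ✓  (t3,b4,s1)→read(s1,b4) ✗  (t4,b2,s1)→read(s1,b2) ✗  (t4,b2,s2)→read(s2,b2) ✗  (t4,b3,s1)→read(s1,b3) ✗  (t5,b1,s2)→read(s2,b1) ✗  (t5,b3,s3)→read(s3,b3) ✗
Counterexamples (restrictor triples failing the scope): 9.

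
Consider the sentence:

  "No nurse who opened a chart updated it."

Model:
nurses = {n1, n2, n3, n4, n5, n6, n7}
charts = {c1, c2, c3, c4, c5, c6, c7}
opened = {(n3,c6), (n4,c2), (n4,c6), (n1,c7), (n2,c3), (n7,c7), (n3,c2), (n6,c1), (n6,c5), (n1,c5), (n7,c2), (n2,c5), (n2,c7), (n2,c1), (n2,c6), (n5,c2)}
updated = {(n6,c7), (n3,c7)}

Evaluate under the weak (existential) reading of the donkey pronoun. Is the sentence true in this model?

"it" takes "a chart" as antecedent — a donkey pronoun bound across the clause boundary.
Truth condition: for no (n,c) with opened(n,c) does updated(n,c) hold.
Restrictor pairs — does the scope hold? (n1,c5):fails  (n1,c7):fails  (n2,c1):fails  (n2,c3):fails  (n2,c5):fails  (n2,c6):fails  (n2,c7):fails  (n3,c2):fails  (n3,c6):fails  (n4,c2):fails  (n4,c6):fails  (n5,c2):fails  (n6,c1):fails  (n6,c5):fails  (n7,c2):fails  (n7,c7):fails
Scope holds for no restrictor pair, so the sentence is true.

True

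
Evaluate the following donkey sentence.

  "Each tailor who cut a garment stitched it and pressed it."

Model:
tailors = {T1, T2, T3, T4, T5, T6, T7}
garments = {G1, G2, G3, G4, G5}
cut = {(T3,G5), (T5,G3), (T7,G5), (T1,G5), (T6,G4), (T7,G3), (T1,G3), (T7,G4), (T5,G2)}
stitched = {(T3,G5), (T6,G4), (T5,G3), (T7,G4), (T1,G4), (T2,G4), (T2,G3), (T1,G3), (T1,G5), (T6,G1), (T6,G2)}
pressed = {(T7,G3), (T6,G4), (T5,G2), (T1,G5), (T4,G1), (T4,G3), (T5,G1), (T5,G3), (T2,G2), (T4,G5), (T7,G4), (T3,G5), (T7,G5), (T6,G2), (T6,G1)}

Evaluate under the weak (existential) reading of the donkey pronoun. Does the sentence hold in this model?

True

"it" takes "a garment" as antecedent — a donkey pronoun bound across the clause boundary.
Weak reading: every tailor t with some cut-garment has at least one cut-garment g such that stitched(t,g) ∧ pressed(t,g).
Per tailor: T1:✓  T3:✓  T5:✓  T6:✓  T7:✓
Every tailor in the restrictor has a witness.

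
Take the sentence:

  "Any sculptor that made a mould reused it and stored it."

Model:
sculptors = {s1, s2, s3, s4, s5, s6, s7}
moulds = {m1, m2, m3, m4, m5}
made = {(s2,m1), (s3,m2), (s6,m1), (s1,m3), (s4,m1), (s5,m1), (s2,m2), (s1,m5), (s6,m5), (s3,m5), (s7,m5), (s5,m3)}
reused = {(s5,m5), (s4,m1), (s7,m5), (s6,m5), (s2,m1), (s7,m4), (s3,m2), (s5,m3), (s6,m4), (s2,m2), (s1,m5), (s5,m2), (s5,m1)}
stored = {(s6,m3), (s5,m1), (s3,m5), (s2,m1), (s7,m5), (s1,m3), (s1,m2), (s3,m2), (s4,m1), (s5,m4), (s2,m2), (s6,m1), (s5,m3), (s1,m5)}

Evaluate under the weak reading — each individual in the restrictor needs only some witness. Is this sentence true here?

"it" takes "a mould" as antecedent — a donkey pronoun bound across the clause boundary.
Weak reading: every sculptor s with some made-mould has at least one made-mould m such that reused(s,m) ∧ stored(s,m).
Per sculptor: s1:✓  s2:✓  s3:✓  s4:✓  s5:✓  s6:✗  s7:✓
s6 has no witness among its made-moulds.

False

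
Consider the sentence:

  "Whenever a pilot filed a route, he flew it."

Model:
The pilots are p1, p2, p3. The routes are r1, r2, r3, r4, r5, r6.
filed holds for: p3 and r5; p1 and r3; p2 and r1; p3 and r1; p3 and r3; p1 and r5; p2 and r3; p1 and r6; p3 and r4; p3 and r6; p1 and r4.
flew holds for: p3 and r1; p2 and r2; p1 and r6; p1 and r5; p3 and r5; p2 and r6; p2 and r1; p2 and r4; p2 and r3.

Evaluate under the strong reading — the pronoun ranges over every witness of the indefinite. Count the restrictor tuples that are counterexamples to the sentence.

"it" takes "a route" as antecedent — a donkey pronoun bound across the clause boundary.
Strong reading: for every (p,r) with filed(p,r), flew(p,r).
Restrictor pairs: (p1,r3) ✗  (p1,r4) ✗  (p1,r5) ✓  (p1,r6) ✓  (p2,r1) ✓  (p2,r3) ✓  (p3,r1) ✓  (p3,r3) ✗  (p3,r4) ✗  (p3,r5) ✓  (p3,r6) ✗
Counterexamples (restrictor pairs failing the scope): 5.

5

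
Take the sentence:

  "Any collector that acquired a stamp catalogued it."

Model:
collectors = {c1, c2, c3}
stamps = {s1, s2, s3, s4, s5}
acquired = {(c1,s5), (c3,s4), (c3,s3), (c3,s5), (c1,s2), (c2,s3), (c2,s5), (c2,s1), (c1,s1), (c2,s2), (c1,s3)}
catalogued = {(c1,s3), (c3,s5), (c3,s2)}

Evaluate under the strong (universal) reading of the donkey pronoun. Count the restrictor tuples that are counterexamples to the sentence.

"it" takes "a stamp" as antecedent — a donkey pronoun bound across the clause boundary.
Strong reading: for every (c,s) with acquired(c,s), catalogued(c,s).
Restrictor pairs: (c1,s1) ✗  (c1,s2) ✗  (c1,s3) ✓  (c1,s5) ✗  (c2,s1) ✗  (c2,s2) ✗  (c2,s3) ✗  (c2,s5) ✗  (c3,s3) ✗  (c3,s4) ✗  (c3,s5) ✓
Counterexamples (restrictor pairs failing the scope): 9.

9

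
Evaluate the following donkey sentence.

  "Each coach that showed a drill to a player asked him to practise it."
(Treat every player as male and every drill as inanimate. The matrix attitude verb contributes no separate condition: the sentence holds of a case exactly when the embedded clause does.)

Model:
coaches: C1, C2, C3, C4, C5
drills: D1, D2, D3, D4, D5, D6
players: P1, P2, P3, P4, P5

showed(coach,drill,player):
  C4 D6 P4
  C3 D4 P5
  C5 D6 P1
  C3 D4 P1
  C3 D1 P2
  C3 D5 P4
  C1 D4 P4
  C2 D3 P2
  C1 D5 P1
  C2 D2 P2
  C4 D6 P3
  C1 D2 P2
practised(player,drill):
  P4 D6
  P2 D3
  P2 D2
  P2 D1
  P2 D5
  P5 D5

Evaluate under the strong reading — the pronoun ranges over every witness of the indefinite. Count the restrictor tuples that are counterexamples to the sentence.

"him" takes "a player" as antecedent and "it" takes "a drill"; both are donkey pronouns co-varying with the restrictor.
Strong reading: for every (c,d,p) with showed(c,d,p), practised(p,d).
Restrictor triples: (C1,D2,P2)→practised(P2,D2) ✓  (C1,D4,P4)→practised(P4,D4) ✗  (C1,D5,P1)→practised(P1,D5) ✗  (C2,D2,P2)→practised(P2,D2) ✓  (C2,D3,P2)→practised(P2,D3) ✓  (C3,D1,P2)→practised(P2,D1) ✓  (C3,D4,P1)→practised(P1,D4) ✗  (C3,D4,P5)→practised(P5,D4) ✗  (C3,D5,P4)→practised(P4,D5) ✗  (C4,D6,P3)→practised(P3,D6) ✗  (C4,D6,P4)→practised(P4,D6) ✓  (C5,D6,P1)→practised(P1,D6) ✗
Counterexamples (restrictor triples failing the scope): 7.

7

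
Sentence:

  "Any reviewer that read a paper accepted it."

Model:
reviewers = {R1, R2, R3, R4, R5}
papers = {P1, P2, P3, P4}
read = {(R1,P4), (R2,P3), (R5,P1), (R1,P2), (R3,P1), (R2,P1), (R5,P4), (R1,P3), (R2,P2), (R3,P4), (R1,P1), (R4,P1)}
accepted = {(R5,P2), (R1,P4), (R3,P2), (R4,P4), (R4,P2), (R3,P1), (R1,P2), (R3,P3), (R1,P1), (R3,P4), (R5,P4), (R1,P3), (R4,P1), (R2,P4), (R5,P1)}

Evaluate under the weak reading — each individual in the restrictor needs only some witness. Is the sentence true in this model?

False

"it" takes "a paper" as antecedent — a donkey pronoun bound across the clause boundary.
Weak reading: every reviewer r with some read-paper has at least one read-paper p such that accepted(r,p).
Per reviewer: R1:✓  R2:✗  R3:✓  R4:✓  R5:✓
R2 has no witness among its read-papers.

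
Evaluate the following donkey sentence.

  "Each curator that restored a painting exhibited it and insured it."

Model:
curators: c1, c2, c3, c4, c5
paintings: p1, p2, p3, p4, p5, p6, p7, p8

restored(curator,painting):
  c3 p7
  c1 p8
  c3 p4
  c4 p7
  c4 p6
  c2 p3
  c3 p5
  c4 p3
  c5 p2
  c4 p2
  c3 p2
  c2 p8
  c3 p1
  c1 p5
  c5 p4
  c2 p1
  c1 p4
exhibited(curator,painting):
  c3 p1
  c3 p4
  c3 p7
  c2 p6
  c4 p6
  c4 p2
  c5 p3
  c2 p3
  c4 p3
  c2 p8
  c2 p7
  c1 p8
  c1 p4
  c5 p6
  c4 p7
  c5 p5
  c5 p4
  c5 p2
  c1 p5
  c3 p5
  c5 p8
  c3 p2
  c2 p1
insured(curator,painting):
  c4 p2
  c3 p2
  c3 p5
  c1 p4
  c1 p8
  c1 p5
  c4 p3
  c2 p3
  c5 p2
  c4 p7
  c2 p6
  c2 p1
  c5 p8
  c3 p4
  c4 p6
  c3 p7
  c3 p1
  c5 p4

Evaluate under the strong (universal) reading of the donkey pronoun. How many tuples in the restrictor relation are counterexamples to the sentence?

1

"it" takes "a painting" as antecedent — a donkey pronoun bound across the clause boundary.
Strong reading: for every (c,p) with restored(c,p), exhibited(c,p) ∧ insured(c,p).
Restrictor pairs: (c1,p4) ✓  (c1,p5) ✓  (c1,p8) ✓  (c2,p1) ✓  (c2,p3) ✓  (c2,p8) ✗  (c3,p1) ✓  (c3,p2) ✓  (c3,p4) ✓  (c3,p5) ✓  (c3,p7) ✓  (c4,p2) ✓  (c4,p3) ✓  (c4,p6) ✓  (c4,p7) ✓  (c5,p2) ✓  (c5,p4) ✓
Counterexamples (restrictor pairs failing the scope): 1.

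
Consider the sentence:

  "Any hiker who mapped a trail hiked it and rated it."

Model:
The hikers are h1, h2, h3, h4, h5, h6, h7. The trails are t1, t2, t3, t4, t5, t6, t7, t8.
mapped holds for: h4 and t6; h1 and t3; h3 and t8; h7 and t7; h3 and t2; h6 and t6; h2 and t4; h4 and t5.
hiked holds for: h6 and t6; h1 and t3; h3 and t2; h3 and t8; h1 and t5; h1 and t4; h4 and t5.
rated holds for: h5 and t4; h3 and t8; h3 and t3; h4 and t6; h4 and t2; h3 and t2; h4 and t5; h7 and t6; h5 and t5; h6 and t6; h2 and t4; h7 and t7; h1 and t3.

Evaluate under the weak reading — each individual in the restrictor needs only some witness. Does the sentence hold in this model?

False

"it" takes "a trail" as antecedent — a donkey pronoun bound across the clause boundary.
Weak reading: every hiker h with some mapped-trail has at least one mapped-trail t such that hiked(h,t) ∧ rated(h,t).
Per hiker: h1:✓  h2:✗  h3:✓  h4:✓  h6:✓  h7:✗
h2 has no witness among its mapped-trails.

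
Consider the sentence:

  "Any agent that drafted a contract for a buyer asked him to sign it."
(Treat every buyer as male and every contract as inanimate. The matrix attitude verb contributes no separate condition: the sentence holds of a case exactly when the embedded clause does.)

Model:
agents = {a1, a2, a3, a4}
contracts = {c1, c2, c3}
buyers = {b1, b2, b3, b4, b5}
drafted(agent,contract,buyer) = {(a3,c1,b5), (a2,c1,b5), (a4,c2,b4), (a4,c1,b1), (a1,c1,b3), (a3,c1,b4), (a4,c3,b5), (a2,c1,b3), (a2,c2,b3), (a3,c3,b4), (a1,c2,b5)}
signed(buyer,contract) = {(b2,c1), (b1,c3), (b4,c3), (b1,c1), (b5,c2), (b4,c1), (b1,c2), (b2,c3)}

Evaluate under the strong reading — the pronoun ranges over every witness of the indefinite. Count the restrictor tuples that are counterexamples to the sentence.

7

"him" takes "a buyer" as antecedent and "it" takes "a contract"; both are donkey pronouns co-varying with the restrictor.
Strong reading: for every (a,c,b) with drafted(a,c,b), signed(b,c).
Restrictor triples: (a1,c1,b3)→signed(b3,c1) ✗  (a1,c2,b5)→signed(b5,c2) ✓  (a2,c1,b3)→signed(b3,c1) ✗  (a2,c1,b5)→signed(b5,c1) ✗  (a2,c2,b3)→signed(b3,c2) ✗  (a3,c1,b4)→signed(b4,c1) ✓  (a3,c1,b5)→signed(b5,c1) ✗  (a3,c3,b4)→signed(b4,c3) ✓  (a4,c1,b1)→signed(b1,c1) ✓  (a4,c2,b4)→signed(b4,c2) ✗  (a4,c3,b5)→signed(b5,c3) ✗
Counterexamples (restrictor triples failing the scope): 7.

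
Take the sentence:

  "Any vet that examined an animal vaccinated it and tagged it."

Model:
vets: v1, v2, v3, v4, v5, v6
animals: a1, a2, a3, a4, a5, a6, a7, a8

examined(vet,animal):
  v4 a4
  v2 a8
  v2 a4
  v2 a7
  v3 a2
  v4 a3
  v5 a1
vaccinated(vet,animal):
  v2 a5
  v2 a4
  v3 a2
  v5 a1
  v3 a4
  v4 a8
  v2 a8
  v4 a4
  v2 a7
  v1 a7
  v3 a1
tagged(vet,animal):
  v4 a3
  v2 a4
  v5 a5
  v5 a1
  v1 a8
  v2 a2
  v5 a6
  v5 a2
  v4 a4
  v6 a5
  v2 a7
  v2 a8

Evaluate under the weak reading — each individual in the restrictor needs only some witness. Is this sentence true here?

"it" takes "an animal" as antecedent — a donkey pronoun bound across the clause boundary.
Weak reading: every vet v with some examined-animal has at least one examined-animal a such that vaccinated(v,a) ∧ tagged(v,a).
Per vet: v2:✓  v3:✗  v4:✓  v5:✓
v3 has no witness among its examined-animals.

False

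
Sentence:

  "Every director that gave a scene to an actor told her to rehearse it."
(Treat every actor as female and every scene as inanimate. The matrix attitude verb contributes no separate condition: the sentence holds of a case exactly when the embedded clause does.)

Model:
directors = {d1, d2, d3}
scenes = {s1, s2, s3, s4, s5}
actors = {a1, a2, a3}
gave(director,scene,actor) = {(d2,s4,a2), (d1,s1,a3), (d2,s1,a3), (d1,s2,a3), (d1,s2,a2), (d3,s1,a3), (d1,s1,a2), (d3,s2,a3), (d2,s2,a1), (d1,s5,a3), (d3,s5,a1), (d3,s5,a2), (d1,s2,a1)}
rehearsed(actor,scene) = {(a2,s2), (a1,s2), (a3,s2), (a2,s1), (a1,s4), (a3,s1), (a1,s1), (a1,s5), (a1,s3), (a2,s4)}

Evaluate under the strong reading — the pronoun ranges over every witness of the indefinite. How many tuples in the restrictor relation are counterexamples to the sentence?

2

"her" takes "an actor" as antecedent and "it" takes "a scene"; both are donkey pronouns co-varying with the restrictor.
Strong reading: for every (d,s,a) with gave(d,s,a), rehearsed(a,s).
Restrictor triples: (d1,s1,a2)→rehearsed(a2,s1) ✓  (d1,s1,a3)→rehearsed(a3,s1) ✓  (d1,s2,a1)→rehearsed(a1,s2) ✓  (d1,s2,a2)→rehearsed(a2,s2) ✓  (d1,s2,a3)→rehearsed(a3,s2) ✓  (d1,s5,a3)→rehearsed(a3,s5) ✗  (d2,s1,a3)→rehearsed(a3,s1) ✓  (d2,s2,a1)→rehearsed(a1,s2) ✓  (d2,s4,a2)→rehearsed(a2,s4) ✓  (d3,s1,a3)→rehearsed(a3,s1) ✓  (d3,s2,a3)→rehearsed(a3,s2) ✓  (d3,s5,a1)→rehearsed(a1,s5) ✓  (d3,s5,a2)→rehearsed(a2,s5) ✗
Counterexamples (restrictor triples failing the scope): 2.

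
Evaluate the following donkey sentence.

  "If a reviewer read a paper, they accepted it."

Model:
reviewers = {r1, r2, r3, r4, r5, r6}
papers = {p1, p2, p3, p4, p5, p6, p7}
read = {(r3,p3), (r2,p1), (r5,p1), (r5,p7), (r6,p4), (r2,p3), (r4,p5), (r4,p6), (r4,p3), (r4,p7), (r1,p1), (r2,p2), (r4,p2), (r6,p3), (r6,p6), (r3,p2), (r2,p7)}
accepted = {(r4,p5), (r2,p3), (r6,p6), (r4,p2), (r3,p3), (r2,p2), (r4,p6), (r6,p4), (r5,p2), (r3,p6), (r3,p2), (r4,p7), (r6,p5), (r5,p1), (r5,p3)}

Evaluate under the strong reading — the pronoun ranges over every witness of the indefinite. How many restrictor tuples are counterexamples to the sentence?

"it" takes "a paper" as antecedent — a donkey pronoun bound across the clause boundary.
Strong reading: for every (r,p) with read(r,p), accepted(r,p).
Restrictor pairs: (r1,p1) ✗  (r2,p1) ✗  (r2,p2) ✓  (r2,p3) ✓  (r2,p7) ✗  (r3,p2) ✓  (r3,p3) ✓  (r4,p2) ✓  (r4,p3) ✗  (r4,p5) ✓  (r4,p6) ✓  (r4,p7) ✓  (r5,p1) ✓  (r5,p7) ✗  (r6,p3) ✗  (r6,p4) ✓  (r6,p6) ✓
Counterexamples (restrictor pairs failing the scope): 6.

6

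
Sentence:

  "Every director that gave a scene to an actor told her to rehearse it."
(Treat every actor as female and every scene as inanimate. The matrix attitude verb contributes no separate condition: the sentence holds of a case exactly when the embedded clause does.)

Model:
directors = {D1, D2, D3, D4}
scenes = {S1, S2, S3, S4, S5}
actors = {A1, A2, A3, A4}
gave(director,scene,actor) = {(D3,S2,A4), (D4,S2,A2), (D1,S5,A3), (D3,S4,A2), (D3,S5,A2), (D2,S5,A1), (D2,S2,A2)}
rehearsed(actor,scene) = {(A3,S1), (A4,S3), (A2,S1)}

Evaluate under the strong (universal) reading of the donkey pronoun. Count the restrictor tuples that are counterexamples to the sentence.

"her" takes "an actor" as antecedent and "it" takes "a scene"; both are donkey pronouns co-varying with the restrictor.
Strong reading: for every (d,s,a) with gave(d,s,a), rehearsed(a,s).
Restrictor triples: (D1,S5,A3)→rehearsed(A3,S5) ✗  (D2,S2,A2)→rehearsed(A2,S2) ✗  (D2,S5,A1)→rehearsed(A1,S5) ✗  (D3,S2,A4)→rehearsed(A4,S2) ✗  (D3,S4,A2)→rehearsed(A2,S4) ✗  (D3,S5,A2)→rehearsed(A2,S5) ✗  (D4,S2,A2)→rehearsed(A2,S2) ✗
Counterexamples (restrictor triples failing the scope): 7.

7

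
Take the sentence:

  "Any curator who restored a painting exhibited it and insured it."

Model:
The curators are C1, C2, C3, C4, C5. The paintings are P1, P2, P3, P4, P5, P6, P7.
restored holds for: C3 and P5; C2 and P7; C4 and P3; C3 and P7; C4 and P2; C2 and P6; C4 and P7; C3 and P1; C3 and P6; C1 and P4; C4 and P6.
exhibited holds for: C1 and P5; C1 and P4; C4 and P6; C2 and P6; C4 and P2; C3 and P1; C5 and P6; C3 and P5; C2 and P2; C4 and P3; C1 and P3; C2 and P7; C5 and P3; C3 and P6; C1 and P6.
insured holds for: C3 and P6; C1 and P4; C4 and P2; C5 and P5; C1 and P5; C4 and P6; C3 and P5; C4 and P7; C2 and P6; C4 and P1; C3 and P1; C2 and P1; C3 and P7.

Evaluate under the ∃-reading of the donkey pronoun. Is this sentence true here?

True

"it" takes "a painting" as antecedent — a donkey pronoun bound across the clause boundary.
Weak reading: every curator c with some restored-painting has at least one restored-painting p such that exhibited(c,p) ∧ insured(c,p).
Per curator: C1:✓  C2:✓  C3:✓  C4:✓
Every curator in the restrictor has a witness.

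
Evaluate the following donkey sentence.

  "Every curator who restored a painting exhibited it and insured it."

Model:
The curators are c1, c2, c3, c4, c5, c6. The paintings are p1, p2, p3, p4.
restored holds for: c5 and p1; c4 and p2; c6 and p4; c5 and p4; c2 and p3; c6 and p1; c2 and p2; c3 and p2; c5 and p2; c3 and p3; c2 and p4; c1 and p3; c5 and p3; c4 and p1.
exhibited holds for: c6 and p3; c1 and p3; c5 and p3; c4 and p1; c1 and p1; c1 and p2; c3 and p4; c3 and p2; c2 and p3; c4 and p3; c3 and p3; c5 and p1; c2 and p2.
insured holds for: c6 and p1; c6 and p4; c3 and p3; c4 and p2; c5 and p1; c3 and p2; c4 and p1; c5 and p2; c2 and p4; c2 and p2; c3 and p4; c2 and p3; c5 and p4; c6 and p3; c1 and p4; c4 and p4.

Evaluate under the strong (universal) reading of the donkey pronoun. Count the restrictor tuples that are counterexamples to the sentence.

8

"it" takes "a painting" as antecedent — a donkey pronoun bound across the clause boundary.
Strong reading: for every (c,p) with restored(c,p), exhibited(c,p) ∧ insured(c,p).
Restrictor pairs: (c1,p3) ✗  (c2,p2) ✓  (c2,p3) ✓  (c2,p4) ✗  (c3,p2) ✓  (c3,p3) ✓  (c4,p1) ✓  (c4,p2) ✗  (c5,p1) ✓  (c5,p2) ✗  (c5,p3) ✗  (c5,p4) ✗  (c6,p1) ✗  (c6,p4) ✗
Counterexamples (restrictor pairs failing the scope): 8.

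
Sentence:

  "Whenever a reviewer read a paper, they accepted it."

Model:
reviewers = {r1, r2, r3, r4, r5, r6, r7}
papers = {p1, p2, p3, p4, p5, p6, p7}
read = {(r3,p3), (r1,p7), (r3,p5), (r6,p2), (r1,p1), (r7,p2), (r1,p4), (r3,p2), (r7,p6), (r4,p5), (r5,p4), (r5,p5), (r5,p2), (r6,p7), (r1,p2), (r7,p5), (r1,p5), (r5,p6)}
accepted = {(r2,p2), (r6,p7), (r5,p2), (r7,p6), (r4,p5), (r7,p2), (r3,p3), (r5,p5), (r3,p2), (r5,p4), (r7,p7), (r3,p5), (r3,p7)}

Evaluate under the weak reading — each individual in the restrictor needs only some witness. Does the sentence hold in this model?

False

"it" takes "a paper" as antecedent — a donkey pronoun bound across the clause boundary.
Weak reading: every reviewer r with some read-paper has at least one read-paper p such that accepted(r,p).
Per reviewer: r1:✗  r3:✓  r4:✓  r5:✓  r6:✓  r7:✓
r1 has no witness among its read-papers.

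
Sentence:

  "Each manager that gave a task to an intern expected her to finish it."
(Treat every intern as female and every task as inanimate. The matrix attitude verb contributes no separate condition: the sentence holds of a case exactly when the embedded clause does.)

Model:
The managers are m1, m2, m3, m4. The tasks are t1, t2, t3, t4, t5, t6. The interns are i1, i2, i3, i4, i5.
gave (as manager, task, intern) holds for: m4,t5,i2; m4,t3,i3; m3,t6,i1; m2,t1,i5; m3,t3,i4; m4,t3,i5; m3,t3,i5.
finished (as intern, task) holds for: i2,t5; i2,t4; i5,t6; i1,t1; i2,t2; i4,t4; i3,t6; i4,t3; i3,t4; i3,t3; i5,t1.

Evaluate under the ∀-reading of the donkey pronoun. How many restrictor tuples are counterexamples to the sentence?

"her" takes "an intern" as antecedent and "it" takes "a task"; both are donkey pronouns co-varying with the restrictor.
Strong reading: for every (m,t,i) with gave(m,t,i), finished(i,t).
Restrictor triples: (m2,t1,i5)→finished(i5,t1) ✓  (m3,t3,i4)→finished(i4,t3) ✓  (m3,t3,i5)→finished(i5,t3) ✗  (m3,t6,i1)→finished(i1,t6) ✗  (m4,t3,i3)→finished(i3,t3) ✓  (m4,t3,i5)→finished(i5,t3) ✗  (m4,t5,i2)→finished(i2,t5) ✓
Counterexamples (restrictor triples failing the scope): 3.

3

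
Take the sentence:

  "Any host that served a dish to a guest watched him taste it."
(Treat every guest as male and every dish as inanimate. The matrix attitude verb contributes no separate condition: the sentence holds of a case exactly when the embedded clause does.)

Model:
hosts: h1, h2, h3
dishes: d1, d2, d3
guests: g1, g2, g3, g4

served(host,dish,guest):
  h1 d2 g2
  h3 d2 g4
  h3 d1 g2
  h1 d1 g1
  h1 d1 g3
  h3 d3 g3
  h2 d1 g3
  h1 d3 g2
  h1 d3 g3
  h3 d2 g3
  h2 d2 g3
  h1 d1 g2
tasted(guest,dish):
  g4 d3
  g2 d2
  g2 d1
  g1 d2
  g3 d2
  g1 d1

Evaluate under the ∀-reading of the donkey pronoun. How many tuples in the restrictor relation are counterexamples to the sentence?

"him" takes "a guest" as antecedent and "it" takes "a dish"; both are donkey pronouns co-varying with the restrictor.
Strong reading: for every (h,d,g) with served(h,d,g), tasted(g,d).
Restrictor triples: (h1,d1,g1)→tasted(g1,d1) ✓  (h1,d1,g2)→tasted(g2,d1) ✓  (h1,d1,g3)→tasted(g3,d1) ✗  (h1,d2,g2)→tasted(g2,d2) ✓  (h1,d3,g2)→tasted(g2,d3) ✗  (h1,d3,g3)→tasted(g3,d3) ✗  (h2,d1,g3)→tasted(g3,d1) ✗  (h2,d2,g3)→tasted(g3,d2) ✓  (h3,d1,g2)→tasted(g2,d1) ✓  (h3,d2,g3)→tasted(g3,d2) ✓  (h3,d2,g4)→tasted(g4,d2) ✗  (h3,d3,g3)→tasted(g3,d3) ✗
Counterexamples (restrictor triples failing the scope): 6.

6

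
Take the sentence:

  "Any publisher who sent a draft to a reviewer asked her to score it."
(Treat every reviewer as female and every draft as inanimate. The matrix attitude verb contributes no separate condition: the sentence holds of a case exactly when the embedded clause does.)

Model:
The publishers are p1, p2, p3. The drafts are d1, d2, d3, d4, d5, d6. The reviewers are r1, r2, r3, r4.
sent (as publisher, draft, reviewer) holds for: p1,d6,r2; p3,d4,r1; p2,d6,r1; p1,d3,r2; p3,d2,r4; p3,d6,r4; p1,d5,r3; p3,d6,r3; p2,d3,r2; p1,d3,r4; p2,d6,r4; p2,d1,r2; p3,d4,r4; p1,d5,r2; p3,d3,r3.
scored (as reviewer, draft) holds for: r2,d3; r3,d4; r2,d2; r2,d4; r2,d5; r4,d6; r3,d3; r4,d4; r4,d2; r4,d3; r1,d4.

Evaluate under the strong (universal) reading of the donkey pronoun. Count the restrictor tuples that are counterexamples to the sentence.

"her" takes "a reviewer" as antecedent and "it" takes "a draft"; both are donkey pronouns co-varying with the restrictor.
Strong reading: for every (p,d,r) with sent(p,d,r), scored(r,d).
Restrictor triples: (p1,d3,r2)→scored(r2,d3) ✓  (p1,d3,r4)→scored(r4,d3) ✓  (p1,d5,r2)→scored(r2,d5) ✓  (p1,d5,r3)→scored(r3,d5) ✗  (p1,d6,r2)→scored(r2,d6) ✗  (p2,d1,r2)→scored(r2,d1) ✗  (p2,d3,r2)→scored(r2,d3) ✓  (p2,d6,r1)→scored(r1,d6) ✗  (p2,d6,r4)→scored(r4,d6) ✓  (p3,d2,r4)→scored(r4,d2) ✓  (p3,d3,r3)→scored(r3,d3) ✓  (p3,d4,r1)→scored(r1,d4) ✓  (p3,d4,r4)→scored(r4,d4) ✓  (p3,d6,r3)→scored(r3,d6) ✗  (p3,d6,r4)→scored(r4,d6) ✓
Counterexamples (restrictor triples failing the scope): 5.

5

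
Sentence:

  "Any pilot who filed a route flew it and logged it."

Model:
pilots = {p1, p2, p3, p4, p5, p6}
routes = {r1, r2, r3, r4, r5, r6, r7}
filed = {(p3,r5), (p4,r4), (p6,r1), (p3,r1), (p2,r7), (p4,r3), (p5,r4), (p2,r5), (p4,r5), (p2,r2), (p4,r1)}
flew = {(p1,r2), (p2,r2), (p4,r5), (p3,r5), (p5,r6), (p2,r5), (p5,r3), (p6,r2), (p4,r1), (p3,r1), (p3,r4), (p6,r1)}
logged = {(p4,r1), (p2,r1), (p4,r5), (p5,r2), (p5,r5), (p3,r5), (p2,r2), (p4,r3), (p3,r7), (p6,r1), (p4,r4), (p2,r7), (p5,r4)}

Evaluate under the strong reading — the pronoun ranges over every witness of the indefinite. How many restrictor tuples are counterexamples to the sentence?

"it" takes "a route" as antecedent — a donkey pronoun bound across the clause boundary.
Strong reading: for every (p,r) with filed(p,r), flew(p,r) ∧ logged(p,r).
Restrictor pairs: (p2,r2) ✓  (p2,r5) ✗  (p2,r7) ✗  (p3,r1) ✗  (p3,r5) ✓  (p4,r1) ✓  (p4,r3) ✗  (p4,r4) ✗  (p4,r5) ✓  (p5,r4) ✗  (p6,r1) ✓
Counterexamples (restrictor pairs failing the scope): 6.

6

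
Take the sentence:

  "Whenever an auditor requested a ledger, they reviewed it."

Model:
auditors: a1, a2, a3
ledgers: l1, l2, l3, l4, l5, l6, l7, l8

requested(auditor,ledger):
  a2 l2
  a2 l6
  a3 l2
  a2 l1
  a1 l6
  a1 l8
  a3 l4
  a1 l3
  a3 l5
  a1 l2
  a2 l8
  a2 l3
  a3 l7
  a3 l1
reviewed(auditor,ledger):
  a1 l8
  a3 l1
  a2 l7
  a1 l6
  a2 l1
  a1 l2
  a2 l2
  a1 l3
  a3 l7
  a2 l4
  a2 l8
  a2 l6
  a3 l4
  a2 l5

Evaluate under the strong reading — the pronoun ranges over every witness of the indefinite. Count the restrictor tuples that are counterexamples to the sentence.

"it" takes "a ledger" as antecedent — a donkey pronoun bound across the clause boundary.
Strong reading: for every (a,l) with requested(a,l), reviewed(a,l).
Restrictor pairs: (a1,l2) ✓  (a1,l3) ✓  (a1,l6) ✓  (a1,l8) ✓  (a2,l1) ✓  (a2,l2) ✓  (a2,l3) ✗  (a2,l6) ✓  (a2,l8) ✓  (a3,l1) ✓  (a3,l2) ✗  (a3,l4) ✓  (a3,l5) ✗  (a3,l7) ✓
Counterexamples (restrictor pairs failing the scope): 3.

3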